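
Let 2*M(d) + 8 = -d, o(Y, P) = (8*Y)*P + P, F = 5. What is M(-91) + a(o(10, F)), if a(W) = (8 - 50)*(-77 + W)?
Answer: -27469/2 ≈ -13735.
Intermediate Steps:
o(Y, P) = P + 8*P*Y (o(Y, P) = 8*P*Y + P = P + 8*P*Y)
a(W) = 3234 - 42*W (a(W) = -42*(-77 + W) = 3234 - 42*W)
M(d) = -4 - d/2 (M(d) = -4 + (-d)/2 = -4 - d/2)
M(-91) + a(o(10, F)) = (-4 - 1/2*(-91)) + (3234 - 210*(1 + 8*10)) = (-4 + 91/2) + (3234 - 210*(1 + 80)) = 83/2 + (3234 - 210*81) = 83/2 + (3234 - 42*405) = 83/2 + (3234 - 17010) = 83/2 - 13776 = -27469/2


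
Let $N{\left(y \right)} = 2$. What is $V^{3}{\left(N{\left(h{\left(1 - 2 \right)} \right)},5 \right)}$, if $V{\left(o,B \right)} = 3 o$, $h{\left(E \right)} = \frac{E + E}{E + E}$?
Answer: $216$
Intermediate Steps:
$h{\left(E \right)} = 1$ ($h{\left(E \right)} = \frac{2 E}{2 E} = 2 E \frac{1}{2 E} = 1$)
$V^{3}{\left(N{\left(h{\left(1 - 2 \right)} \right)},5 \right)} = \left(3 \cdot 2\right)^{3} = 6^{3} = 216$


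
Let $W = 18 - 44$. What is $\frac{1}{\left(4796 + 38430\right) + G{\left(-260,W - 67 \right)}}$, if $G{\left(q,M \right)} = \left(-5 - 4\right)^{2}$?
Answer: $\frac{1}{43307} \approx 2.3091 \cdot 10^{-5}$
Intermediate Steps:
$W = -26$
$G{\left(q,M \right)} = 81$ ($G{\left(q,M \right)} = \left(-9\right)^{2} = 81$)
$\frac{1}{\left(4796 + 38430\right) + G{\left(-260,W - 67 \right)}} = \frac{1}{\left(4796 + 38430\right) + 81} = \frac{1}{43226 + 81} = \frac{1}{43307}$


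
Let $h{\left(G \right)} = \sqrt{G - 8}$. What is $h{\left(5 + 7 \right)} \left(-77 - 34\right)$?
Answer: $-222$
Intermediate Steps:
$h{\left(G \right)} = \sqrt{-8 + G}$
$h{\left(5 + 7 \right)} \left(-77 - 34\right) = \sqrt{-8 + \left(5 + 7\right)} \left(-77 - 34\right) = \sqrt{-8 + 12} \left(-111\right) = \sqrt{4} \left(-111\right) = 2 \left(-111\right) = -222$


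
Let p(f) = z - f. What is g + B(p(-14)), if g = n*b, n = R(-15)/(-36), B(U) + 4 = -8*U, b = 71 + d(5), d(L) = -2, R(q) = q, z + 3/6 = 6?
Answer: -525/4 ≈ -131.25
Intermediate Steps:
z = 11/2 (z = -½ + 6 = 11/2 ≈ 5.5000)
b = 69 (b = 71 - 2 = 69)
p(f) = 11/2 - f
B(U) = -4 - 8*U
n = 5/12 (n = -15/(-36) = -15*(-1/36) = 5/12 ≈ 0.41667)
g = 115/4 (g = (5/12)*69 = 115/4 ≈ 28.750)
g + B(p(-14)) = 115/4 + (-4 - 8*(11/2 - 1*(-14))) = 115/4 + (-4 - 8*(11/2 + 14)) = 115/4 + (-4 - 8*39/2) = 115/4 + (-4 - 156) = 115/4 - 160 = -525/4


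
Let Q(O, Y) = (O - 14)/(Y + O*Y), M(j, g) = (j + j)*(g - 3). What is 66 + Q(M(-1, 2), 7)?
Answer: 458/7 ≈ 65.429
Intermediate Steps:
M(j, g) = 2*j*(-3 + g) (M(j, g) = (2*j)*(-3 + g) = 2*j*(-3 + g))
Q(O, Y) = (-14 + O)/(Y + O*Y)
66 + Q(M(-1, 2), 7) = 66 + (-14 + 2*(-1)*(-3 + 2))/(7*(1 + 2*(-1)*(-3 + 2))) = 66 + (-14 + 2*(-1)*(-1))/(7*(1 + 2*(-1)*(-1))) = 66 + (-14 + 2)/(7*(1 + 2)) = 66 + (⅐)*(-12)/3 = 66 + (⅐)*(⅓)*(-12) = 66 - 4/7 = 458/7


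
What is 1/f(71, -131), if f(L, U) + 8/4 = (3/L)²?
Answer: -5041/10073 ≈ -0.50045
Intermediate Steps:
f(L, U) = -2 + 9/L² (f(L, U) = -2 + (3/L)² = -2 + 9/L²)
1/f(71, -131) = 1/(-2 + 9/71²) = 1/(-2 + 9*(1/5041)) = 1/(-2 + 9/5041) = 1/(-10073/5041) = -5041/10073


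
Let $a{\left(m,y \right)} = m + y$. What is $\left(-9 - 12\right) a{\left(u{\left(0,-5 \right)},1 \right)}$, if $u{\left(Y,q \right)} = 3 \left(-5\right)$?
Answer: $294$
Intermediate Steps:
$u{\left(Y,q \right)} = -15$
$\left(-9 - 12\right) a{\left(u{\left(0,-5 \right)},1 \right)} = \left(-9 - 12\right) \left(-15 + 1\right) = \left(-21\right) \left(-14\right) = 294$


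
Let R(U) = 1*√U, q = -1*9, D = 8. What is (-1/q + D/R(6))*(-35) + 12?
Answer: 73/9 - 140*√6/3 ≈ -106.20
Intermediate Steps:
q = -9
R(U) = √U
(-1/q + D/R(6))*(-35) + 12 = (-1/(-9) + 8/(√6))*(-35) + 12 = (-1*(-⅑) + 8*(√6/6))*(-35) + 12 = (⅑ + 4*√6/3)*(-35) + 12 = (-35/9 - 140*√6/3) + 12 = 73/9 - 140*√6/3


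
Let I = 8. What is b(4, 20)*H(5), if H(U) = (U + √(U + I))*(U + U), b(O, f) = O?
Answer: 200 + 40*√13 ≈ 344.22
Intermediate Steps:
H(U) = 2*U*(U + √(8 + U)) (H(U) = (U + √(U + 8))*(U + U) = (U + √(8 + U))*(2*U) = 2*U*(U + √(8 + U)))
b(4, 20)*H(5) = 4*(2*5*(5 + √(8 + 5))) = 4*(2*5*(5 + √13)) = 4*(50 + 10*√13) = 200 + 40*√13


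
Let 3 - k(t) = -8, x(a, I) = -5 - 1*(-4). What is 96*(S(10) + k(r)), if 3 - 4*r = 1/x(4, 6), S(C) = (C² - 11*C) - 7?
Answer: -576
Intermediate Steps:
x(a, I) = -1 (x(a, I) = -5 + 4 = -1)
S(C) = -7 + C² - 11*C
r = 1 (r = ¾ - 1/(4*(-1)) = ¾ - (-1)/4 = ¾ - ¼*(-1) = ¾ + ¼ = 1)
k(t) = 11 (k(t) = 3 - 1*(-8) = 3 + 8 = 11)
96*(S(10) + k(r)) = 96*((-7 + 10² - 11*10) + 11) = 96*((-7 + 100 - 110) + 11) = 96*(-17 + 11) = 96*(-6) = -576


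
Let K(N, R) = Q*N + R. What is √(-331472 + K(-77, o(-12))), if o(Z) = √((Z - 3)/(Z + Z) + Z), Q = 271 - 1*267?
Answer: √(-1327120 + I*√182)/2 ≈ 0.0029277 + 576.0*I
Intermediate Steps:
Q = 4 (Q = 271 - 267 = 4)
o(Z) = √(Z + (-3 + Z)/(2*Z)) (o(Z) = √((-3 + Z)/((2*Z)) + Z) = √((-3 + Z)*(1/(2*Z)) + Z) = √((-3 + Z)/(2*Z) + Z) = √(Z + (-3 + Z)/(2*Z)))
K(N, R) = R + 4*N (K(N, R) = 4*N + R = R + 4*N)
√(-331472 + K(-77, o(-12))) = √(-331472 + (√(2 - 6/(-12) + 4*(-12))/2 + 4*(-77))) = √(-331472 + (√(2 - 6*(-1/12) - 48)/2 - 308)) = √(-331472 + (√(2 + ½ - 48)/2 - 308)) = √(-331472 + (√(-91/2)/2 - 308)) = √(-331472 + ((I*√182/2)/2 - 308)) = √(-331472 + (I*√182/4 - 308)) = √(-331472 + (-308 + I*√182/4)) = √(-331780 + I*√182/4)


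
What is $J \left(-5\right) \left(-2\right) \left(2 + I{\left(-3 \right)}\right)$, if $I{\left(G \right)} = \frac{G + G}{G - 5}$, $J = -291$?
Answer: $- \frac{16005}{2} \approx -8002.5$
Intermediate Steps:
$I{\left(G \right)} = \frac{2 G}{-5 + G}$
$J \left(-5\right) \left(-2\right) \left(2 + I{\left(-3 \right)}\right) = - 291 \left(-5\right) \left(-2\right) \left(2 + 2 \left(-3\right) \frac{1}{-5 - 3}\right) = - 291 \cdot 10 \left(2 + 2 \left(-3\right) \frac{1}{-8}\right) = - 291 \cdot 10 \left(2 + 2 \left(-3\right) \left(- \frac{1}{8}\right)\right) = - 291 \cdot 10 \left(2 + \frac{3}{4}\right) = - 291 \cdot 10 \cdot \frac{11}{4} = \left(-291\right) \frac{55}{2} = - \frac{16005}{2}$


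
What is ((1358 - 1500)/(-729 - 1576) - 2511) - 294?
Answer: -6465383/2305 ≈ -2804.9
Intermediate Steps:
((1358 - 1500)/(-729 - 1576) - 2511) - 294 = (-142/(-2305) - 2511) - 294 = (-142*(-1/2305) - 2511) - 294 = (142/2305 - 2511) - 294 = -5787713/2305 - 294 = -6465383/2305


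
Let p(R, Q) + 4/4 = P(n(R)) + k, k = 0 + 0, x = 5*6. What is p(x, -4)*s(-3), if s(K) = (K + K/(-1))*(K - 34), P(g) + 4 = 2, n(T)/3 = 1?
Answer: 0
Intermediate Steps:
n(T) = 3 (n(T) = 3*1 = 3)
x = 30
k = 0
P(g) = -2 (P(g) = -4 + 2 = -2)
s(K) = 0 (s(K) = (K + K*(-1))*(-34 + K) = (K - K)*(-34 + K) = 0*(-34 + K) = 0)
p(R, Q) = -3 (p(R, Q) = -1 + (-2 + 0) = -1 - 2 = -3)
p(x, -4)*s(-3) = -3*0 = 0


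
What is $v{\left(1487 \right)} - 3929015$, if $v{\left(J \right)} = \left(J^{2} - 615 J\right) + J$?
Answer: $-2630864$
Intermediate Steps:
$v{\left(J \right)} = J^{2} - 614 J$
$v{\left(1487 \right)} - 3929015 = 1487 \left(-614 + 1487\right) - 3929015 = 1487 \cdot 873 - 3929015 = 1298151 - 3929015 = -2630864$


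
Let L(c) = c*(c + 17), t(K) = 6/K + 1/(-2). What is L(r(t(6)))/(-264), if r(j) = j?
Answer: -35/1056 ≈ -0.033144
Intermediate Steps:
t(K) = -½ + 6/K (t(K) = 6/K + 1*(-½) = 6/K - ½ = -½ + 6/K)
L(c) = c*(17 + c)
L(r(t(6)))/(-264) = (((½)*(12 - 1*6)/6)*(17 + (½)*(12 - 1*6)/6))/(-264) = (((½)*(⅙)*(12 - 6))*(17 + (½)*(⅙)*(12 - 6)))*(-1/264) = (((½)*(⅙)*6)*(17 + (½)*(⅙)*6))*(-1/264) = ((17 + ½)/2)*(-1/264) = ((½)*(35/2))*(-1/264) = (35/4)*(-1/264) = -35/1056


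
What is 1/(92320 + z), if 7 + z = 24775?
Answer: 1/117088 ≈ 8.5406e-6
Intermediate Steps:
z = 24768 (z = -7 + 24775 = 24768)
1/(92320 + z) = 1/(92320 + 24768) = 1/117088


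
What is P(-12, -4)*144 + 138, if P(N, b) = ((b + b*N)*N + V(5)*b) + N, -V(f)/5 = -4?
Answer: -89142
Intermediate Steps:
V(f) = 20 (V(f) = -5*(-4) = 20)
P(N, b) = N + 20*b + N*(b + N*b) (P(N, b) = ((b + b*N)*N + 20*b) + N = ((b + N*b)*N + 20*b) + N = (N*(b + N*b) + 20*b) + N = (20*b + N*(b + N*b)) + N = N + 20*b + N*(b + N*b))
P(-12, -4)*144 + 138 = (-12 + 20*(-4) - 12*(-4) - 4*(-12)²)*144 + 138 = (-12 - 80 + 48 - 4*144)*144 + 138 = (-12 - 80 + 48 - 576)*144 + 138 = -620*144 + 138 = -89280 + 138 = -89142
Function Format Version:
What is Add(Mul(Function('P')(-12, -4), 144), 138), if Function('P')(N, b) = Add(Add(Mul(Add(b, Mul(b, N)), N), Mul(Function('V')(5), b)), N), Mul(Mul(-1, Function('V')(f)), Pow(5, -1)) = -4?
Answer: -89142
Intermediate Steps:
Function('V')(f) = 20 (Function('V')(f) = Mul(-5, -4) = 20)
Function('P')(N, b) = Add(N, Mul(20, b), Mul(N, Add(b, Mul(N, b)))) (Function('P')(N, b) = Add(Add(Mul(Add(b, Mul(b, N)), N), Mul(20, b)), N) = Add(Add(Mul(Add(b, Mul(N, b)), N), Mul(20, b)), N) = Add(Add(Mul(N, Add(b, Mul(N, b))), Mul(20, b)), N) = Add(Add(Mul(20, b), Mul(N, Add(b, Mul(N, b)))), N) = Add(N, Mul(20, b), Mul(N, Add(b, Mul(N, b)))))
Add(Mul(Function('P')(-12, -4), 144), 138) = Add(Mul(Add(-12, Mul(20, -4), Mul(-12, -4), Mul(-4, Pow(-12, 2))), 144), 138) = Add(Mul(Add(-12, -80, 48, Mul(-4, 144)), 144), 138) = Add(Mul(Add(-12, -80, 48, -576), 144), 138) = Add(Mul(-620, 144), 138) = Add(-89280, 138) = -89142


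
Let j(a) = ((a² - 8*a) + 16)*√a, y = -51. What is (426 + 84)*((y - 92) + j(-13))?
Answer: -72930 + 147390*I*√13 ≈ -72930.0 + 5.3142e+5*I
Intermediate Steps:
j(a) = √a*(16 + a² - 8*a) (j(a) = (16 + a² - 8*a)*√a = √a*(16 + a² - 8*a))
(426 + 84)*((y - 92) + j(-13)) = (426 + 84)*((-51 - 92) + √(-13)*(16 + (-13)² - 8*(-13))) = 510*(-143 + (I*√13)*(16 + 169 + 104)) = 510*(-143 + (I*√13)*289) = 510*(-143 + 289*I*√13) = -72930 + 147390*I*√13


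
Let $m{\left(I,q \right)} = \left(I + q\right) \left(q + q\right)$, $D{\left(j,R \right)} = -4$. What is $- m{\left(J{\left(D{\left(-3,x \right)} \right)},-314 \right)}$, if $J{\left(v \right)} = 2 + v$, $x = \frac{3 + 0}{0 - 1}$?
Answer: $-198448$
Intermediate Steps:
$x = -3$ ($x = \frac{3}{-1} = 3 \left(-1\right) = -3$)
$m{\left(I,q \right)} = 2 q \left(I + q\right)$ ($m{\left(I,q \right)} = \left(I + q\right) 2 q = 2 q \left(I + q\right)$)
$- m{\left(J{\left(D{\left(-3,x \right)} \right)},-314 \right)} = - 2 \left(-314\right) \left(\left(2 - 4\right) - 314\right) = - 2 \left(-314\right) \left(-2 - 314\right) = - 2 \left(-314\right) \left(-316\right) = \left(-1\right) 198448 = -198448$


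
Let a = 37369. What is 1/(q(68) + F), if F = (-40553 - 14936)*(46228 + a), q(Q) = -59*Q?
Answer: -1/4638717945 ≈ -2.1558e-10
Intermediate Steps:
F = -4638713933 (F = (-40553 - 14936)*(46228 + 37369) = -55489*83597 = -4638713933)
1/(q(68) + F) = 1/(-59*68 - 4638713933) = 1/(-4012 - 4638713933) = 1/(-4638717945) = -1/4638717945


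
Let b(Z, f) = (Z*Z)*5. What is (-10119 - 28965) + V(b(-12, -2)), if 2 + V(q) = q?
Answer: -38366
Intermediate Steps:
b(Z, f) = 5*Z² (b(Z, f) = Z²*5 = 5*Z²)
V(q) = -2 + q
(-10119 - 28965) + V(b(-12, -2)) = (-10119 - 28965) + (-2 + 5*(-12)²) = -39084 + (-2 + 5*144) = -39084 + (-2 + 720) = -39084 + 718 = -38366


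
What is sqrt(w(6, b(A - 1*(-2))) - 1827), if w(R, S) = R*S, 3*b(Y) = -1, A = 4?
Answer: I*sqrt(1829) ≈ 42.767*I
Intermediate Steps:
b(Y) = -1/3 (b(Y) = (1/3)*(-1) = -1/3)
sqrt(w(6, b(A - 1*(-2))) - 1827) = sqrt(6*(-1/3) - 1827) = sqrt(-2 - 1827) = sqrt(-1829) = I*sqrt(1829)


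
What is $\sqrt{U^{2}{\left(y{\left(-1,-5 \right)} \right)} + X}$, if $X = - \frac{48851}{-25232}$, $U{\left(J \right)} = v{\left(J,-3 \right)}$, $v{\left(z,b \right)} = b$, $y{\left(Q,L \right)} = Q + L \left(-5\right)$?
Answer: $\frac{\sqrt{435155803}}{6308} \approx 3.307$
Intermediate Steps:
$y{\left(Q,L \right)} = Q - 5 L$
$U{\left(J \right)} = -3$
$X = \frac{48851}{25232}$ ($X = \left(-48851\right) \left(- \frac{1}{25232}\right) = \frac{48851}{25232} \approx 1.9361$)
$\sqrt{U^{2}{\left(y{\left(-1,-5 \right)} \right)} + X} = \sqrt{\left(-3\right)^{2} + \frac{48851}{25232}} = \sqrt{9 + \frac{48851}{25232}} = \sqrt{\frac{275939}{25232}} = \frac{\sqrt{435155803}}{6308}$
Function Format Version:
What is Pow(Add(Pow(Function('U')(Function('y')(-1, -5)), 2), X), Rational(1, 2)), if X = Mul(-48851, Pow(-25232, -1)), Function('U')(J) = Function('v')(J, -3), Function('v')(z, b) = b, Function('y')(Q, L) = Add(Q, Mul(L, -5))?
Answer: Mul(Rational(1, 6308), Pow(435155803, Rational(1, 2))) ≈ 3.3070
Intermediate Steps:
Function('y')(Q, L) = Add(Q, Mul(-5, L))
Function('U')(J) = -3
X = Rational(48851, 25232) (X = Mul(-48851, Rational(-1, 25232)) = Rational(48851, 25232) ≈ 1.9361)
Pow(Add(Pow(Function('U')(Function('y')(-1, -5)), 2), X), Rational(1, 2)) = Pow(Add(Pow(-3, 2), Rational(48851, 25232)), Rational(1, 2)) = Pow(Add(9, Rational(48851, 25232)), Rational(1, 2)) = Pow(Rational(275939, 25232), Rational(1, 2)) = Mul(Rational(1, 6308), Pow(435155803, Rational(1, 2)))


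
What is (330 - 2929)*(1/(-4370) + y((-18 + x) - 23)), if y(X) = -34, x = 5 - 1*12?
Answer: 16789653/190 ≈ 88367.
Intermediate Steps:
x = -7 (x = 5 - 12 = -7)
(330 - 2929)*(1/(-4370) + y((-18 + x) - 23)) = (330 - 2929)*(1/(-4370) - 34) = -2599*(-1/4370 - 34) = -2599*(-148581/4370) = 16789653/190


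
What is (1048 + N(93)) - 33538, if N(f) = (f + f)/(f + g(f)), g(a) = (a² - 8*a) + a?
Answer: -2826628/87 ≈ -32490.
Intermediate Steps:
g(a) = a² - 7*a
N(f) = 2*f/(f + f*(-7 + f)) (N(f) = (f + f)/(f + f*(-7 + f)) = (2*f)/(f + f*(-7 + f)) = 2*f/(f + f*(-7 + f)))
(1048 + N(93)) - 33538 = (1048 + 2/(-6 + 93)) - 33538 = (1048 + 2/87) - 33538 = 91178/87 - 33538 = -2826628/87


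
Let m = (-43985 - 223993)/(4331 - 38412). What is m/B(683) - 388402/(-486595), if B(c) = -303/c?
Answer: -28350044549748/1674948063695 ≈ -16.926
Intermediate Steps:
m = 267978/34081 (m = -267978/(-34081) = -267978*(-1/34081) = 267978/34081 ≈ 7.8630)
m/B(683) - 388402/(-486595) = 267978/(34081*((-303/683))) - 388402/(-486595) = 267978/(34081*((-303*1/683))) - 388402*(-1/486595) = 267978/(34081*(-303/683)) + 388402/486595 = (267978/34081)*(-683/303) + 388402/486595 = -61009658/3442181 + 388402/486595 = -28350044549748/1674948063695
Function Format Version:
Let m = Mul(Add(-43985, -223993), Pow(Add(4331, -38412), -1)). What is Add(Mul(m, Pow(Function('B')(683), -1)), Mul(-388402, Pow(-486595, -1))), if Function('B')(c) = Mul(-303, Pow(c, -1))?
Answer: Rational(-28350044549748, 1674948063695) ≈ -16.926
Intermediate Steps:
m = Rational(267978, 34081) (m = Mul(-267978, Pow(-34081, -1)) = Mul(-267978, Rational(-1, 34081)) = Rational(267978, 34081) ≈ 7.8630)
Add(Mul(m, Pow(Function('B')(683), -1)), Mul(-388402, Pow(-486595, -1))) = Add(Mul(Rational(267978, 34081), Pow(Mul(-303, Pow(683, -1)), -1)), Mul(-388402, Pow(-486595, -1))) = Add(Mul(Rational(267978, 34081), Pow(Mul(-303, Rational(1, 683)), -1)), Mul(-388402, Rational(-1, 486595))) = Add(Mul(Rational(267978, 34081), Pow(Rational(-303, 683), -1)), Rational(388402, 486595)) = Add(Mul(Rational(267978, 34081), Rational(-683, 303)), Rational(388402, 486595)) = Add(Rational(-61009658, 3442181), Rational(388402, 486595)) = Rational(-28350044549748, 1674948063695)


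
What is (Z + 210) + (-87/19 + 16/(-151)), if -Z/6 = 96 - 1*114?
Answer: 898901/2869 ≈ 313.31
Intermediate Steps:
Z = 108 (Z = -6*(96 - 1*114) = -6*(96 - 114) = -6*(-18) = 108)
(Z + 210) + (-87/19 + 16/(-151)) = (108 + 210) + (-87/19 + 16/(-151)) = 318 + (-87*1/19 + 16*(-1/151)) = 318 + (-87/19 - 16/151) = 318 - 13441/2869 = 898901/2869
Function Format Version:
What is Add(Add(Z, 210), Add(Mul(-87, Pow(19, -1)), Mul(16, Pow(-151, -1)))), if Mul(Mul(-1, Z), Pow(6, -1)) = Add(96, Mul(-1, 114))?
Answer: Rational(898901, 2869) ≈ 313.31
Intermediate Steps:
Z = 108 (Z = Mul(-6, Add(96, Mul(-1, 114))) = Mul(-6, Add(96, -114)) = Mul(-6, -18) = 108)
Add(Add(Z, 210), Add(Mul(-87, Pow(19, -1)), Mul(16, Pow(-151, -1)))) = Add(Add(108, 210), Add(Mul(-87, Pow(19, -1)), Mul(16, Pow(-151, -1)))) = Add(318, Add(Mul(-87, Rational(1, 19)), Mul(16, Rational(-1, 151)))) = Add(318, Add(Rational(-87, 19), Rational(-16, 151))) = Add(318, Rational(-13441, 2869)) = Rational(898901, 2869)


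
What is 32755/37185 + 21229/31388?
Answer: 363502861/233432556 ≈ 1.5572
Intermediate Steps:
32755/37185 + 21229/31388 = 32755*(1/37185) + 21229*(1/31388) = 6551/7437 + 21229/31388 = 363502861/233432556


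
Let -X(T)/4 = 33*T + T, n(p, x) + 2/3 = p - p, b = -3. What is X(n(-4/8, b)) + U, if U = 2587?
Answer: 8033/3 ≈ 2677.7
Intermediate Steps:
n(p, x) = -⅔ (n(p, x) = -⅔ + (p - p) = -⅔ + 0 = -⅔)
X(T) = -136*T (X(T) = -4*(33*T + T) = -136*T)
X(n(-4/8, b)) + U = -136*(-⅔) + 2587 = 272/3 + 2587 = 8033/3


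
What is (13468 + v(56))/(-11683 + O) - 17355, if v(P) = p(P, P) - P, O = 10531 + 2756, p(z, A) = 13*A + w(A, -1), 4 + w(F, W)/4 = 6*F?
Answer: -6955488/401 ≈ -17345.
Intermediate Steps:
w(F, W) = -16 + 24*F (w(F, W) = -16 + 4*(6*F) = -16 + 24*F)
p(z, A) = -16 + 37*A (p(z, A) = 13*A + (-16 + 24*A) = -16 + 37*A)
O = 13287
v(P) = -16 + 36*P (v(P) = (-16 + 37*P) - P = -16 + 36*P)
(13468 + v(56))/(-11683 + O) - 17355 = (13468 + (-16 + 36*56))/(-11683 + 13287) - 17355 = (13468 + (-16 + 2016))/1604 - 17355 = (13468 + 2000)*(1/1604) - 17355 = 15468*(1/1604) - 17355 = 3867/401 - 17355 = -6955488/401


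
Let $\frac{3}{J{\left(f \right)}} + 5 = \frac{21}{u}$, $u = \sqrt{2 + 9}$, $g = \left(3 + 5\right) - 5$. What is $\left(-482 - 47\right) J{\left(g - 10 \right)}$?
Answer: $- \frac{87285}{166} - \frac{33327 \sqrt{11}}{166} \approx -1191.7$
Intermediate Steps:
$g = 3$ ($g = 8 - 5 = 3$)
$u = \sqrt{11} \approx 3.3166$
$J{\left(f \right)} = \frac{3}{-5 + \frac{21 \sqrt{11}}{11}}$ ($J{\left(f \right)} = \frac{3}{-5 + \frac{21}{\sqrt{11}}} = \frac{3}{-5 + 21 \frac{\sqrt{11}}{11}} = \frac{3}{-5 + \frac{21 \sqrt{11}}{11}}$)
$\left(-482 - 47\right) J{\left(g - 10 \right)} = \left(-482 - 47\right) \left(\frac{165}{166} + \frac{63 \sqrt{11}}{166}\right) = - 529 \left(\frac{165}{166} + \frac{63 \sqrt{11}}{166}\right) = - \frac{87285}{166} - \frac{33327 \sqrt{11}}{166}$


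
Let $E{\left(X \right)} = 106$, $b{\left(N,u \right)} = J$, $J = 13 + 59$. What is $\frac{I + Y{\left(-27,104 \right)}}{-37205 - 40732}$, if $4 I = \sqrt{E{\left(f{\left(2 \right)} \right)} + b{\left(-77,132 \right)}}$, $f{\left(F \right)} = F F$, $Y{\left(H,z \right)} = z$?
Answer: $- \frac{104}{77937} - \frac{\sqrt{178}}{311748} \approx -0.0013772$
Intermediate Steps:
$f{\left(F \right)} = F^{2}$
$J = 72$
$b{\left(N,u \right)} = 72$
$I = \frac{\sqrt{178}}{4}$ ($I = \frac{\sqrt{106 + 72}}{4} = \frac{\sqrt{178}}{4} \approx 3.3354$)
$\frac{I + Y{\left(-27,104 \right)}}{-37205 - 40732} = \frac{\frac{\sqrt{178}}{4} + 104}{-37205 - 40732} = \frac{104 + \frac{\sqrt{178}}{4}}{-77937} = \left(104 + \frac{\sqrt{178}}{4}\right) \left(- \frac{1}{77937}\right) = - \frac{104}{77937} - \frac{\sqrt{178}}{311748}$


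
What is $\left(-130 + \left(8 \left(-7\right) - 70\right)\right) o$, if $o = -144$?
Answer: $36864$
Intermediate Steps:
$\left(-130 + \left(8 \left(-7\right) - 70\right)\right) o = \left(-130 + \left(8 \left(-7\right) - 70\right)\right) \left(-144\right) = \left(-130 - 126\right) \left(-144\right) = \left(-256\right) \left(-144\right) = 36864$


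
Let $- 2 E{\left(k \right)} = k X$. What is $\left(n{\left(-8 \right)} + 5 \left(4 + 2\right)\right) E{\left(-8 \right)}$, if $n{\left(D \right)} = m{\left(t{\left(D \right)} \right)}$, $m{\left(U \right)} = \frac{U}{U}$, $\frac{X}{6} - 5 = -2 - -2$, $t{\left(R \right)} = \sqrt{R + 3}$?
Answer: $3720$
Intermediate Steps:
$t{\left(R \right)} = \sqrt{3 + R}$
$X = 30$ ($X = 30 + 6 \left(-2 - -2\right) = 30 + 6 \left(-2 + 2\right) = 30 + 6 \cdot 0 = 30 + 0 = 30$)
$m{\left(U \right)} = 1$
$n{\left(D \right)} = 1$
$E{\left(k \right)} = - 15 k$ ($E{\left(k \right)} = - \frac{k 30}{2} = - \frac{30 k}{2} = - 15 k$)
$\left(n{\left(-8 \right)} + 5 \left(4 + 2\right)\right) E{\left(-8 \right)} = \left(1 + 5 \left(4 + 2\right)\right) \left(\left(-15\right) \left(-8\right)\right) = \left(1 + 5 \cdot 6\right) 120 = \left(1 + 30\right) 120 = 31 \cdot 120 = 3720$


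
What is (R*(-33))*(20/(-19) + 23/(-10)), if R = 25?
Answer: 105105/38 ≈ 2765.9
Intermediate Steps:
(R*(-33))*(20/(-19) + 23/(-10)) = (25*(-33))*(20/(-19) + 23/(-10)) = -825*(20*(-1/19) + 23*(-1/10)) = -825*(-20/19 - 23/10) = -825*(-637/190) = 105105/38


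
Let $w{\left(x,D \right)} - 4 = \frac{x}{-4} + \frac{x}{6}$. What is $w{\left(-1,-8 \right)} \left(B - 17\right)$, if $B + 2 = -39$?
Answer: $- \frac{1421}{6} \approx -236.83$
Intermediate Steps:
$w{\left(x,D \right)} = 4 - \frac{x}{12}$ ($w{\left(x,D \right)} = 4 + \left(\frac{x}{-4} + \frac{x}{6}\right) = 4 + \left(x \left(- \frac{1}{4}\right) + x \frac{1}{6}\right) = 4 + \left(- \frac{x}{4} + \frac{x}{6}\right) = 4 - \frac{x}{12}$)
$B = -41$ ($B = -2 - 39 = -41$)
$w{\left(-1,-8 \right)} \left(B - 17\right) = \left(4 - - \frac{1}{12}\right) \left(-41 - 17\right) = \left(4 + \frac{1}{12}\right) \left(-58\right) = \frac{49}{12} \left(-58\right) = - \frac{1421}{6}$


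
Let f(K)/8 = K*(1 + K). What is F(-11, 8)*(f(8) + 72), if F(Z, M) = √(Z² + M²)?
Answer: 648*√185 ≈ 8813.8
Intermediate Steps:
F(Z, M) = √(M² + Z²)
f(K) = 8*K*(1 + K) (f(K) = 8*(K*(1 + K)) = 8*K*(1 + K))
F(-11, 8)*(f(8) + 72) = √(8² + (-11)²)*(8*8*(1 + 8) + 72) = √(64 + 121)*(8*8*9 + 72) = √185*(576 + 72) = √185*648 = 648*√185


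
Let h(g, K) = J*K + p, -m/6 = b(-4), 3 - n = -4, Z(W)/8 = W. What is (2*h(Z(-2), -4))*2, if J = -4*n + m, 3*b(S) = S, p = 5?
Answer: 340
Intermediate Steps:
b(S) = S/3
Z(W) = 8*W
n = 7 (n = 3 - 1*(-4) = 3 + 4 = 7)
m = 8 (m = -2*(-4) = -6*(-4/3) = 8)
J = -20 (J = -4*7 + 8 = -28 + 8 = -20)
h(g, K) = 5 - 20*K (h(g, K) = -20*K + 5 = 5 - 20*K)
(2*h(Z(-2), -4))*2 = (2*(5 - 20*(-4)))*2 = (2*(5 + 80))*2 = (2*85)*2 = 170*2 = 340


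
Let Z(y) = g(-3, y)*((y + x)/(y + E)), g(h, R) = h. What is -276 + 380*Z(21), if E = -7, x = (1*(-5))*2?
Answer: -8202/7 ≈ -1171.7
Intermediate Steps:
x = -10 (x = -5*2 = -10)
Z(y) = -3*(-10 + y)/(-7 + y) (Z(y) = -3*(y - 10)/(y - 7) = -3*(-10 + y)/(-7 + y))
-276 + 380*Z(21) = -276 + 380*(3*(10 - 1*21)/(-7 + 21)) = -276 + 380*(3*(10 - 21)/14) = -276 + 380*(3*(1/14)*(-11)) = -276 + 380*(-33/14) = -276 - 6270/7 = -8202/7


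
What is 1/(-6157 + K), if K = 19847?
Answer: 1/13690 ≈ 7.3046e-5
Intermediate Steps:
1/(-6157 + K) = 1/(-6157 + 19847) = 1/13690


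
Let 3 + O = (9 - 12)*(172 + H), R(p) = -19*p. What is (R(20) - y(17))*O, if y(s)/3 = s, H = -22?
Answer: 195243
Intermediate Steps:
y(s) = 3*s
O = -453 (O = -3 + (9 - 12)*(172 - 22) = -3 - 3*150 = -3 - 450 = -453)
(R(20) - y(17))*O = (-19*20 - 3*17)*(-453) = (-380 - 1*51)*(-453) = (-380 - 51)*(-453) = -431*(-453) = 195243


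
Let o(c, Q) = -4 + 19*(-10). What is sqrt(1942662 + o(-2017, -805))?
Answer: 2*sqrt(485617) ≈ 1393.7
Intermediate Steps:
o(c, Q) = -194 (o(c, Q) = -4 - 190 = -194)
sqrt(1942662 + o(-2017, -805)) = sqrt(1942662 - 194) = sqrt(1942468) = 2*sqrt(485617)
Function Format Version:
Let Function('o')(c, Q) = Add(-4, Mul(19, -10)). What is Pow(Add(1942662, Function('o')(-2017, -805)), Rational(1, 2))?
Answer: Mul(2, Pow(485617, Rational(1, 2))) ≈ 1393.7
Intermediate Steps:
Function('o')(c, Q) = -194 (Function('o')(c, Q) = Add(-4, -190) = -194)
Pow(Add(1942662, Function('o')(-2017, -805)), Rational(1, 2)) = Pow(Add(1942662, -194), Rational(1, 2)) = Pow(1942468, Rational(1, 2)) = Mul(2, Pow(485617, Rational(1, 2)))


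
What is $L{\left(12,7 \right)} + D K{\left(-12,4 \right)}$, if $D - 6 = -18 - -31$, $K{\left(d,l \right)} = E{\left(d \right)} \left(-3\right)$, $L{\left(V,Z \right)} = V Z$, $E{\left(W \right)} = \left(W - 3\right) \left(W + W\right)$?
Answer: $-20436$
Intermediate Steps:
$E{\left(W \right)} = 2 W \left(-3 + W\right)$ ($E{\left(W \right)} = \left(-3 + W\right) 2 W = 2 W \left(-3 + W\right)$)
$K{\left(d,l \right)} = - 6 d \left(-3 + d\right)$ ($K{\left(d,l \right)} = 2 d \left(-3 + d\right) \left(-3\right) = - 6 d \left(-3 + d\right)$)
$D = 19$ ($D = 6 - -13 = 6 + \left(-18 + 31\right) = 6 + 13 = 19$)
$L{\left(12,7 \right)} + D K{\left(-12,4 \right)} = 12 \cdot 7 + 19 \cdot 6 \left(-12\right) \left(3 - -12\right) = 84 + 19 \cdot 6 \left(-12\right) \left(3 + 12\right) = 84 + 19 \cdot 6 \left(-12\right) 15 = 84 + 19 \left(-1080\right) = 84 - 20520 = -20436$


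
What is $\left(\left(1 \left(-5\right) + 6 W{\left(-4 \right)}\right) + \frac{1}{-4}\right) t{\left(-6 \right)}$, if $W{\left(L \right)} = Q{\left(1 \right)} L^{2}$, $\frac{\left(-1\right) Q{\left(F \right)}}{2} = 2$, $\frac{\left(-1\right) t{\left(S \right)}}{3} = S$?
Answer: $- \frac{14013}{2} \approx -7006.5$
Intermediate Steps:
$t{\left(S \right)} = - 3 S$
$Q{\left(F \right)} = -4$ ($Q{\left(F \right)} = \left(-2\right) 2 = -4$)
$W{\left(L \right)} = - 4 L^{2}$
$\left(\left(1 \left(-5\right) + 6 W{\left(-4 \right)}\right) + \frac{1}{-4}\right) t{\left(-6 \right)} = \left(\left(1 \left(-5\right) + 6 \left(- 4 \left(-4\right)^{2}\right)\right) + \frac{1}{-4}\right) \left(\left(-3\right) \left(-6\right)\right) = \left(\left(-5 + 6 \left(\left(-4\right) 16\right)\right) - \frac{1}{4}\right) 18 = \left(\left(-5 + 6 \left(-64\right)\right) - \frac{1}{4}\right) 18 = \left(\left(-5 - 384\right) - \frac{1}{4}\right) 18 = \left(-389 - \frac{1}{4}\right) 18 = \left(- \frac{1557}{4}\right) 18 = - \frac{14013}{2}$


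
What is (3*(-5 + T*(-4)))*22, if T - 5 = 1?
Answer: -1914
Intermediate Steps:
T = 6 (T = 5 + 1 = 6)
(3*(-5 + T*(-4)))*22 = (3*(-5 + 6*(-4)))*22 = (3*(-5 - 24))*22 = (3*(-29))*22 = -87*22 = -1914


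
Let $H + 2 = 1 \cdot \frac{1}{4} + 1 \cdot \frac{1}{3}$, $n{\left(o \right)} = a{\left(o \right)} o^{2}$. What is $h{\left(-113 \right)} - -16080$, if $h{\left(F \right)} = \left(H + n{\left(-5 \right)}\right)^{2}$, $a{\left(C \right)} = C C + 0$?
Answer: $\frac{58310809}{144} \approx 4.0494 \cdot 10^{5}$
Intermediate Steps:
$a{\left(C \right)} = C^{2}$ ($a{\left(C \right)} = C^{2} + 0 = C^{2}$)
$n{\left(o \right)} = o^{4}$ ($n{\left(o \right)} = o^{2} o^{2} = o^{4}$)
$H = - \frac{17}{12}$ ($H = -2 + \left(1 \cdot \frac{1}{4} + 1 \cdot \frac{1}{3}\right) = -2 + \left(\frac{1}{4} + \frac{1}{3}\right) = -2 + \frac{7}{12} = - \frac{17}{12} \approx -1.4167$)
$h{\left(F \right)} = \frac{55995289}{144}$ ($h{\left(F \right)} = \left(- \frac{17}{12} + \left(-5\right)^{4}\right)^{2} = \left(- \frac{17}{12} + 625\right)^{2} = \left(\frac{7483}{12}\right)^{2} = \frac{55995289}{144}$)
$h{\left(-113 \right)} - -16080 = \frac{55995289}{144} - -16080 = \frac{55995289}{144} + 16080 = \frac{58310809}{144}$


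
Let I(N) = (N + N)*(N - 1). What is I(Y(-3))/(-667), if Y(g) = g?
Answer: -24/667 ≈ -0.035982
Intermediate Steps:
I(N) = 2*N*(-1 + N) (I(N) = (2*N)*(-1 + N) = 2*N*(-1 + N))
I(Y(-3))/(-667) = (2*(-3)*(-1 - 3))/(-667) = (2*(-3)*(-4))*(-1/667) = 24*(-1/667) = -24/667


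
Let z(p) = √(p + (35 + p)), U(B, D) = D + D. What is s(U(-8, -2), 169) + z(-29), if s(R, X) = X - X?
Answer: I*√23 ≈ 4.7958*I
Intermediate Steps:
U(B, D) = 2*D
s(R, X) = 0
z(p) = √(35 + 2*p)
s(U(-8, -2), 169) + z(-29) = 0 + √(35 + 2*(-29)) = 0 + √(35 - 58) = 0 + √(-23) = 0 + I*√23 = I*√23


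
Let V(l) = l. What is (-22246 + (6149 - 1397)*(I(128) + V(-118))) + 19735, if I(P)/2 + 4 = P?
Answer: 615249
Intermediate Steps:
I(P) = -8 + 2*P
(-22246 + (6149 - 1397)*(I(128) + V(-118))) + 19735 = (-22246 + (6149 - 1397)*((-8 + 2*128) - 118)) + 19735 = (-22246 + 4752*((-8 + 256) - 118)) + 19735 = (-22246 + 4752*(248 - 118)) + 19735 = (-22246 + 4752*130) + 19735 = (-22246 + 617760) + 19735 = 595514 + 19735 = 615249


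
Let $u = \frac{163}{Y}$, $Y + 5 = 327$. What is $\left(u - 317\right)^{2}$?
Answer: $\frac{10385851921}{103684} \approx 1.0017 \cdot 10^{5}$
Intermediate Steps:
$Y = 322$ ($Y = -5 + 327 = 322$)
$u = \frac{163}{322} \approx 0.50621$
$\left(u - 317\right)^{2} = \left(\frac{163}{322} - 317\right)^{2} = \left(- \frac{101911}{322}\right)^{2} = \frac{10385851921}{103684}$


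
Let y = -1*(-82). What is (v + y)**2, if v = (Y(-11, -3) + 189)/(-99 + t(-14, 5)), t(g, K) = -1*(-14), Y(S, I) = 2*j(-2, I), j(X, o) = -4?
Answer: 46090521/7225 ≈ 6379.3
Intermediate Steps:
Y(S, I) = -8 (Y(S, I) = 2*(-4) = -8)
t(g, K) = 14
y = 82
v = -181/85 (v = (-8 + 189)/(-99 + 14) = 181/(-85) = 181*(-1/85) = -181/85 ≈ -2.1294)
(v + y)**2 = (-181/85 + 82)**2 = (6789/85)**2 = 46090521/7225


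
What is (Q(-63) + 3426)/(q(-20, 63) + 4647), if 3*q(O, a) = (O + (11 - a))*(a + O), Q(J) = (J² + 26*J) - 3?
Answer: 1918/1205 ≈ 1.5917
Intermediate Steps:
Q(J) = -3 + J² + 26*J
q(O, a) = (O + a)*(11 + O - a)/3 (q(O, a) = ((O + (11 - a))*(a + O))/3 = ((11 + O - a)*(O + a))/3 = ((O + a)*(11 + O - a))/3 = (O + a)*(11 + O - a)/3)
(Q(-63) + 3426)/(q(-20, 63) + 4647) = ((-3 + (-63)² + 26*(-63)) + 3426)/((-⅓*63² + (⅓)*(-20)² + (11/3)*(-20) + (11/3)*63) + 4647) = ((-3 + 3969 - 1638) + 3426)/((-⅓*3969 + (⅓)*400 - 220/3 + 231) + 4647) = (2328 + 3426)/((-1323 + 400/3 - 220/3 + 231) + 4647) = 5754/(-1032 + 4647) = 5754/3615 = 5754*(1/3615) = 1918/1205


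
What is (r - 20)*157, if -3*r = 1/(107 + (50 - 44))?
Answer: -1064617/339 ≈ -3140.5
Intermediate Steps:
r = -1/339 (r = -1/(3*(107 + (50 - 44))) = -1/(3*(107 + 6)) = -⅓/113 = -⅓*1/113 = -1/339 ≈ -0.0029499)
(r - 20)*157 = (-1/339 - 20)*157 = -6781/339*157 = -1064617/339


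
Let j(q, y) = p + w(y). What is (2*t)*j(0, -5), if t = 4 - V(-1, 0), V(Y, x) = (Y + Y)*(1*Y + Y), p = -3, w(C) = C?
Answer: 0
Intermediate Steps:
V(Y, x) = 4*Y**2 (V(Y, x) = (2*Y)*(Y + Y) = (2*Y)*(2*Y) = 4*Y**2)
t = 0 (t = 4 - 4*(-1)**2 = 4 - 4 = 0)
j(q, y) = -3 + y
(2*t)*j(0, -5) = (2*0)*(-3 - 5) = 0*(-8) = 0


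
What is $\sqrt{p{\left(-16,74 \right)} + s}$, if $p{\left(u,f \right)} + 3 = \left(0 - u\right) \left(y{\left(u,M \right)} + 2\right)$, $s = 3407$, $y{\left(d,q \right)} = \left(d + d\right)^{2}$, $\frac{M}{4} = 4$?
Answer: $2 \sqrt{4955} \approx 140.78$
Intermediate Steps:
$M = 16$ ($M = 4 \cdot 4 = 16$)
$y{\left(d,q \right)} = 4 d^{2}$ ($y{\left(d,q \right)} = \left(2 d\right)^{2} = 4 d^{2}$)
$p{\left(u,f \right)} = -3 - u \left(2 + 4 u^{2}\right)$ ($p{\left(u,f \right)} = -3 + \left(0 - u\right) \left(4 u^{2} + 2\right) = -3 + - u \left(2 + 4 u^{2}\right) = -3 - u \left(2 + 4 u^{2}\right)$)
$\sqrt{p{\left(-16,74 \right)} + s} = \sqrt{\left(-3 - 4 \left(-16\right)^{3} - -32\right) + 3407} = \sqrt{\left(-3 - -16384 + 32\right) + 3407} = \sqrt{\left(-3 + 16384 + 32\right) + 3407} = \sqrt{16413 + 3407} = \sqrt{19820} = 2 \sqrt{4955}$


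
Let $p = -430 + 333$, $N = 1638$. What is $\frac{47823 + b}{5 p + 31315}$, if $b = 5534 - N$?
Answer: $\frac{51719}{30830} \approx 1.6776$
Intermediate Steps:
$p = -97$
$b = 3896$ ($b = 5534 - 1638 = 3896$)
$\frac{47823 + b}{5 p + 31315} = \frac{47823 + 3896}{5 \left(-97\right) + 31315} = \frac{51719}{-485 + 31315} = \frac{51719}{30830}$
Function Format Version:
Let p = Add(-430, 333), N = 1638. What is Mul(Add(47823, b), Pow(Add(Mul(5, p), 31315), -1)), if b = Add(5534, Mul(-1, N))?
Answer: Rational(51719, 30830) ≈ 1.6776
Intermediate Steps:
p = -97
b = 3896 (b = Add(5534, Mul(-1, 1638)) = Add(5534, -1638) = 3896)
Mul(Add(47823, b), Pow(Add(Mul(5, p), 31315), -1)) = Mul(Add(47823, 3896), Pow(Add(Mul(5, -97), 31315), -1)) = Mul(51719, Pow(Add(-485, 31315), -1)) = Mul(51719, Pow(30830, -1)) = Mul(51719, Rational(1, 30830)) = Rational(51719, 30830)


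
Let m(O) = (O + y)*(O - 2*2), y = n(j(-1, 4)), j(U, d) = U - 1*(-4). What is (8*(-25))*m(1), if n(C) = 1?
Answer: 1200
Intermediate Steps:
j(U, d) = 4 + U (j(U, d) = U + 4 = 4 + U)
y = 1
m(O) = (1 + O)*(-4 + O) (m(O) = (O + 1)*(O - 2*2) = (1 + O)*(O - 4) = (1 + O)*(-4 + O))
(8*(-25))*m(1) = (8*(-25))*(-4 + 1² - 3*1) = -200*(-4 + 1 - 3) = -200*(-6) = 1200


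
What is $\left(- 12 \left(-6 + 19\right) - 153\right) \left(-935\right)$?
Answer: $288915$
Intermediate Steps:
$\left(- 12 \left(-6 + 19\right) - 153\right) \left(-935\right) = \left(\left(-12\right) 13 - 153\right) \left(-935\right) = \left(-156 - 153\right) \left(-935\right) = \left(-309\right) \left(-935\right) = 288915$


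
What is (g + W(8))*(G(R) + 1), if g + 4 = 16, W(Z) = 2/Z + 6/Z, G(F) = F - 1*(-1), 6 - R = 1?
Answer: 91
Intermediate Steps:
R = 5 (R = 6 - 1*1 = 6 - 1 = 5)
G(F) = 1 + F (G(F) = F + 1 = 1 + F)
W(Z) = 8/Z
g = 12 (g = -4 + 16 = 12)
(g + W(8))*(G(R) + 1) = (12 + 8/8)*((1 + 5) + 1) = (12 + 8*(⅛))*(6 + 1) = (12 + 1)*7 = 13*7 = 91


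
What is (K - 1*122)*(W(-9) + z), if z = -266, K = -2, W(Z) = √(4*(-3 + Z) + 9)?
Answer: 32984 - 124*I*√39 ≈ 32984.0 - 774.38*I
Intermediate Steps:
W(Z) = √(-3 + 4*Z) (W(Z) = √((-12 + 4*Z) + 9) = √(-3 + 4*Z))
(K - 1*122)*(W(-9) + z) = (-2 - 1*122)*(√(-3 + 4*(-9)) - 266) = (-2 - 122)*(√(-3 - 36) - 266) = -124*(√(-39) - 266) = -124*(I*√39 - 266) = -124*(-266 + I*√39) = 32984 - 124*I*√39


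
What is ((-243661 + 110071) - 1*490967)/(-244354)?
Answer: 624557/244354 ≈ 2.5560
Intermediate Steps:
((-243661 + 110071) - 1*490967)/(-244354) = (-133590 - 490967)*(-1/244354) = -624557*(-1/244354) = 624557/244354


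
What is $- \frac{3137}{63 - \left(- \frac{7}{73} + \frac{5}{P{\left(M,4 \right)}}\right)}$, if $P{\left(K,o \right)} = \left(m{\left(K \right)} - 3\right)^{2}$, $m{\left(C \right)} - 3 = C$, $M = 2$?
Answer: $- \frac{916004}{18059} \approx -50.723$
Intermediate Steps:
$m{\left(C \right)} = 3 + C$
$P{\left(K,o \right)} = K^{2}$ ($P{\left(K,o \right)} = \left(\left(3 + K\right) - 3\right)^{2} = K^{2}$)
$- \frac{3137}{63 - \left(- \frac{7}{73} + \frac{5}{P{\left(M,4 \right)}}\right)} = - \frac{3137}{63 - \left(- \frac{7}{73} + \frac{5}{4}\right)} = - \frac{3137}{63 + \left(\left(-5\right) \frac{1}{4} + \frac{7}{73}\right)} = - \frac{3137}{63 + \left(- \frac{5}{4} + \frac{7}{73}\right)} = - \frac{3137}{63 - \frac{337}{292}} = - \frac{3137}{\frac{18059}{292}} = \left(-3137\right) \frac{292}{18059} = - \frac{916004}{18059}$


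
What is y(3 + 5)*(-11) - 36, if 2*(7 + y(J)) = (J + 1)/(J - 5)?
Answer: 49/2 ≈ 24.500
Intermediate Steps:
y(J) = -7 + (1 + J)/(2*(-5 + J)) (y(J) = -7 + ((J + 1)/(J - 5))/2 = -7 + ((1 + J)/(-5 + J))/2 = -7 + (1 + J)/(2*(-5 + J)))
y(3 + 5)*(-11) - 36 = ((71 - 13*(3 + 5))/(2*(-5 + (3 + 5))))*(-11) - 36 = ((71 - 13*8)/(2*(-5 + 8)))*(-11) - 36 = ((½)*(71 - 104)/3)*(-11) - 36 = ((½)*(⅓)*(-33))*(-11) - 36 = -11/2*(-11) - 36 = 121/2 - 36 = 49/2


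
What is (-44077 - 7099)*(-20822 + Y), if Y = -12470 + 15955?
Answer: 887238312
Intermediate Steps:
Y = 3485
(-44077 - 7099)*(-20822 + Y) = (-44077 - 7099)*(-20822 + 3485) = -51176*(-17337) = 887238312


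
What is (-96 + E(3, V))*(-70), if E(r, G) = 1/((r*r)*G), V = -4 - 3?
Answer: 60490/9 ≈ 6721.1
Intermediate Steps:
V = -7
E(r, G) = 1/(G*r²) (E(r, G) = 1/(r²*G) = 1/(G*r²))
(-96 + E(3, V))*(-70) = (-96 + 1/(-7*3²))*(-70) = (-96 - ⅐*⅑)*(-70) = (-96 - 1/63)*(-70) = -6049/63*(-70) = 60490/9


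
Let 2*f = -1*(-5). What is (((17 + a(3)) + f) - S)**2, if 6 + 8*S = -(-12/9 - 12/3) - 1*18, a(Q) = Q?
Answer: 22201/36 ≈ 616.69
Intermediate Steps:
f = 5/2 (f = (-1*(-5))/2 = (1/2)*5 = 5/2 ≈ 2.5000)
S = -7/3 (S = -3/4 + (-(-12/9 - 12/3) - 1*18)/8 = -3/4 + (-(-12*1/9 - 12*1/3) - 18)/8 = -3/4 + (-(-4/3 - 4) - 18)/8 = -3/4 + (-1*(-16/3) - 18)/8 = -3/4 + (16/3 - 18)/8 = -3/4 + (1/8)*(-38/3) = -3/4 - 19/12 = -7/3 ≈ -2.3333)
(((17 + a(3)) + f) - S)**2 = (((17 + 3) + 5/2) - 1*(-7/3))**2 = ((20 + 5/2) + 7/3)**2 = (45/2 + 7/3)**2 = (149/6)**2 = 22201/36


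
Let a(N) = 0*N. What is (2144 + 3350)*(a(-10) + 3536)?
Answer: 19426784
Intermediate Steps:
a(N) = 0
(2144 + 3350)*(a(-10) + 3536) = (2144 + 3350)*(0 + 3536) = 5494*3536 = 19426784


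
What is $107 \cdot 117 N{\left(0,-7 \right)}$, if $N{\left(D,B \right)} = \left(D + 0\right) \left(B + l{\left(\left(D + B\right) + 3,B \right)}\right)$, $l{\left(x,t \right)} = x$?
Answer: $0$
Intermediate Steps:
$N{\left(D,B \right)} = D \left(3 + D + 2 B\right)$ ($N{\left(D,B \right)} = \left(D + 0\right) \left(B + \left(\left(D + B\right) + 3\right)\right) = D \left(B + \left(\left(B + D\right) + 3\right)\right) = D \left(B + \left(3 + B + D\right)\right) = D \left(3 + D + 2 B\right)$)
$107 \cdot 117 N{\left(0,-7 \right)} = 107 \cdot 117 \cdot 0 \left(3 + 0 + 2 \left(-7\right)\right) = 12519 \cdot 0 \left(3 + 0 - 14\right) = 12519 \cdot 0 \left(-11\right) = 12519 \cdot 0 = 0$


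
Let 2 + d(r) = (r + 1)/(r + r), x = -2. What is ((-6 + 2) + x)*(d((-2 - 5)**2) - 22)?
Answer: 6906/49 ≈ 140.94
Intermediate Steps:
d(r) = -2 + (1 + r)/(2*r) (d(r) = -2 + (r + 1)/(r + r) = -2 + (1 + r)/((2*r)) = -2 + (1 + r)*(1/(2*r)) = -2 + (1 + r)/(2*r))
((-6 + 2) + x)*(d((-2 - 5)**2) - 22) = ((-6 + 2) - 2)*((1 - 3*(-2 - 5)**2)/(2*((-2 - 5)**2)) - 22) = (-4 - 2)*((1 - 3*(-7)**2)/(2*((-7)**2)) - 22) = -6*((1/2)*(1 - 3*49)/49 - 22) = -6*((1/2)*(1/49)*(1 - 147) - 22) = -6*((1/2)*(1/49)*(-146) - 22) = -6*(-73/49 - 22) = -6*(-1151/49) = 6906/49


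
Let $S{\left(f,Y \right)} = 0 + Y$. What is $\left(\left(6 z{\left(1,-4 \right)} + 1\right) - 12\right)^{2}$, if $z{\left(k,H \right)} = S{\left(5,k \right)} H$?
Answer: $1225$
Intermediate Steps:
$S{\left(f,Y \right)} = Y$
$z{\left(k,H \right)} = H k$ ($z{\left(k,H \right)} = k H = H k$)
$\left(\left(6 z{\left(1,-4 \right)} + 1\right) - 12\right)^{2} = \left(\left(6 \left(\left(-4\right) 1\right) + 1\right) - 12\right)^{2} = \left(\left(6 \left(-4\right) + 1\right) - 12\right)^{2} = \left(\left(-24 + 1\right) - 12\right)^{2} = \left(-23 - 12\right)^{2} = \left(-35\right)^{2} = 1225$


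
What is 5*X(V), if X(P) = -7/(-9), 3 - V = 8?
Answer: 35/9 ≈ 3.8889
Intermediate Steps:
V = -5 (V = 3 - 1*8 = 3 - 8 = -5)
X(P) = 7/9 (X(P) = -7*(-⅑) = 7/9)
5*X(V) = 5*(7/9) = 35/9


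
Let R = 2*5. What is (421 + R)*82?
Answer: 35342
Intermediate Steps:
R = 10
(421 + R)*82 = (421 + 10)*82 = 431*82 = 35342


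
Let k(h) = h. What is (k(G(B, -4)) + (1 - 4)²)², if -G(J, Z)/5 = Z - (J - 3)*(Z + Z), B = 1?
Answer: 11881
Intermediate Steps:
G(J, Z) = -5*Z + 10*Z*(-3 + J) (G(J, Z) = -5*(Z - (J - 3)*(Z + Z)) = -5*(Z - (-3 + J)*2*Z) = -5*(Z - 2*Z*(-3 + J)) = -5*Z + 10*Z*(-3 + J))
(k(G(B, -4)) + (1 - 4)²)² = (5*(-4)*(-7 + 2*1) + (1 - 4)²)² = (5*(-4)*(-7 + 2) + (-3)²)² = (5*(-4)*(-5) + 9)² = (100 + 9)² = 109² = 11881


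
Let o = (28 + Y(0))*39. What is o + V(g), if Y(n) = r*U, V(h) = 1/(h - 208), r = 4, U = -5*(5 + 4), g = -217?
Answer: -2519401/425 ≈ -5928.0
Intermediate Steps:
U = -45 (U = -5*9 = -45)
V(h) = 1/(-208 + h)
Y(n) = -180 (Y(n) = 4*(-45) = -180)
o = -5928 (o = (28 - 180)*39 = -152*39 = -5928)
o + V(g) = -5928 + 1/(-208 - 217) = -5928 + 1/(-425) = -5928 - 1/425 = -2519401/425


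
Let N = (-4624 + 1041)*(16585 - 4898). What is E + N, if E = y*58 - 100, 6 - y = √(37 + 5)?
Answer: -41874273 - 58*√42 ≈ -4.1875e+7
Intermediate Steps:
y = 6 - √42 (y = 6 - √(37 + 5) = 6 - √42 ≈ -0.48074)
E = 248 - 58*√42 (E = (6 - √42)*58 - 100 = (348 - 58*√42) - 100 = 248 - 58*√42 ≈ -127.88)
N = -41874521 (N = -3583*11687 = -41874521)
E + N = (248 - 58*√42) - 41874521 = -41874273 - 58*√42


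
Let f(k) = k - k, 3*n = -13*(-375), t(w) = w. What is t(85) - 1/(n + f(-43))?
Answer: 138124/1625 ≈ 84.999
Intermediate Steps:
n = 1625 (n = (-13*(-375))/3 = (⅓)*4875 = 1625)
f(k) = 0
t(85) - 1/(n + f(-43)) = 85 - 1/(1625 + 0) = 85 - 1/1625 = 138124/1625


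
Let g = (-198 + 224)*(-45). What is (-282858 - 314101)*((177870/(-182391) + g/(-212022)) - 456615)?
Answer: 17745714371398300650/65102533 ≈ 2.7258e+11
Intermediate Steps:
g = -1170 (g = 26*(-45) = -1170)
(-282858 - 314101)*((177870/(-182391) + g/(-212022)) - 456615) = (-282858 - 314101)*((177870/(-182391) - 1170/(-212022)) - 456615) = -596959*((177870*(-1/182391) - 1170*(-1/212022)) - 456615) = -596959*((-5390/5527 + 65/11779) - 456615) = -596959*(-63129555/65102533 - 456615) = -596959*(-29726856235350/65102533) = 17745714371398300650/65102533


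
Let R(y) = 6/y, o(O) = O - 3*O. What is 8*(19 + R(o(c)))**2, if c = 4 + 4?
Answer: 22201/8 ≈ 2775.1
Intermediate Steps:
c = 8
o(O) = -2*O
8*(19 + R(o(c)))**2 = 8*(19 + 6/((-2*8)))**2 = 8*(19 + 6/(-16))**2 = 8*(19 + 6*(-1/16))**2 = 8*(19 - 3/8)**2 = 8*(149/8)**2 = 8*(22201/64) = 22201/8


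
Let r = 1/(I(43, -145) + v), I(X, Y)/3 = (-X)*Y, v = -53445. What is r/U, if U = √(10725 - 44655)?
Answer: I*√3770/392909400 ≈ 1.5627e-7*I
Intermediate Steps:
I(X, Y) = -3*X*Y (I(X, Y) = 3*((-X)*Y) = 3*(-X*Y) = -3*X*Y)
U = 3*I*√3770 (U = √(-33930) = 3*I*√3770 ≈ 184.2*I)
r = -1/34740 (r = 1/(-3*43*(-145) - 53445) = 1/(18705 - 53445) = 1/(-34740) = -1/34740 ≈ -2.8785e-5)
r/U = -(-I*√3770/11310)/34740 = -(-1)*I*√3770/392909400 = I*√3770/392909400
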